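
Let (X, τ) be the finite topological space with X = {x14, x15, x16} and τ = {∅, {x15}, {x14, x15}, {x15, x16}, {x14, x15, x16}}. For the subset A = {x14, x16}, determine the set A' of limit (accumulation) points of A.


A' = ∅

For each x ∈ X, list the open sets U ∈ τ with x ∈ U, then check whether U ∩ (A ∖ {x}) ≠ ∅ for every such U.
  x = x14: open {x14, x15} ∋ x has {x14, x15} ∩ (A ∖ {x14}) = ∅, so x is NOT a limit point.
  x = x15: open {x15} ∋ x has {x15} ∩ (A ∖ {x15}) = ∅, so x is NOT a limit point.
  x = x16: open {x15, x16} ∋ x has {x15, x16} ∩ (A ∖ {x16}) = ∅, so x is NOT a limit point.
Collecting: A' = ∅.


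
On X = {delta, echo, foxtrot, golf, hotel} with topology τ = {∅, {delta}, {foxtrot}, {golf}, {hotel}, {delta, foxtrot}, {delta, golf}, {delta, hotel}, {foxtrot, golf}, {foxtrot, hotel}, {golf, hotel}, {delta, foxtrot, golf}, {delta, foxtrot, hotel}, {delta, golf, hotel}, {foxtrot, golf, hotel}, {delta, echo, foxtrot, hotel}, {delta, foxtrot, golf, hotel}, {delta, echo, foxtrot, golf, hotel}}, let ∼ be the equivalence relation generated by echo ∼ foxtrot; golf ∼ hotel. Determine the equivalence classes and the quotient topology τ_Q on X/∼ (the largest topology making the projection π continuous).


X/∼ = {[delta], [echo=foxtrot], [golf=hotel]}; |τ_Q| = 5.

Equivalence classes: [delta], [echo=foxtrot], [golf=hotel].
Quotient map π: X → X/∼ sends delta ↦ [delta], echo ↦ [echo=foxtrot], foxtrot ↦ [echo=foxtrot], golf ↦ [golf=hotel], hotel ↦ [golf=hotel].
For each subset V ⊆ X/∼, compute π^{-1}(V) ⊆ X and check whether π^{-1}(V) ∈ τ. V is open in τ_Q iff π^{-1}(V) ∈ τ.
  V = {}: π^{-1}(V) = ∅ ∈ τ ✓.
  V = {[delta]}: π^{-1}(V) = {delta} ∈ τ ✓.
  V = {[echo=foxtrot]}: π^{-1}(V) = {echo, foxtrot} ∉ τ ✗.
  V = {[delta], [echo=foxtrot]}: π^{-1}(V) = {delta, echo, foxtrot} ∉ τ ✗.
  V = {[golf=hotel]}: π^{-1}(V) = {golf, hotel} ∈ τ ✓.
  V = {[delta], [golf=hotel]}: π^{-1}(V) = {delta, golf, hotel} ∈ τ ✓.
  V = {[echo=foxtrot], [golf=hotel]}: π^{-1}(V) = {echo, foxtrot, golf, hotel} ∉ τ ✗.
  V = {[delta], [echo=foxtrot], [golf=hotel]}: π^{-1}(V) = {delta, echo, foxtrot, golf, hotel} ∈ τ ✓.
Open sets in the quotient: τ_Q = {{}, {[delta]}, {[golf=hotel]}, {[delta], [golf=hotel]}, {[delta], [echo=foxtrot], [golf=hotel]}} (5 elements).


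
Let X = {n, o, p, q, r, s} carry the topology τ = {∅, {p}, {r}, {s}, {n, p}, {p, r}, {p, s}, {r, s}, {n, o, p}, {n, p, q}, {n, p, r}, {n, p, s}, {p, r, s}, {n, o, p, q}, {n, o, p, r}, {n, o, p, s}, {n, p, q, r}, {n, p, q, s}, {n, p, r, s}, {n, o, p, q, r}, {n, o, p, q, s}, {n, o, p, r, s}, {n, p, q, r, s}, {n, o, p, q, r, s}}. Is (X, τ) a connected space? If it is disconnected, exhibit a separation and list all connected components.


(X, τ) is disconnected; components = [{r}, {s}, {n, o, p, q}].

Find clopen sets (U ∈ τ with X ∖ U ∈ τ):
  U = ∅, X ∖ U = {n, o, p, q, r, s} — both open, so U is clopen.
  U = {r}, X ∖ U = {n, o, p, q, s} — both open, so U is clopen.
  U = {s}, X ∖ U = {n, o, p, q, r} — both open, so U is clopen.
  U = {r, s}, X ∖ U = {n, o, p, q} — both open, so U is clopen.
  U = {n, o, p, q}, X ∖ U = {r, s} — both open, so U is clopen.
  U = {n, o, p, q, r}, X ∖ U = {s} — both open, so U is clopen.
  U = {n, o, p, q, s}, X ∖ U = {r} — both open, so U is clopen.
  U = {n, o, p, q, r, s}, X ∖ U = ∅ — both open, so U is clopen.
Nontrivial clopen(s) exist: e.g. {r, s}. So (X, τ) is disconnected.
Compute connected components by grouping points that agree on all clopens:
  component: {r}
  component: {s}
  component: {n, o, p, q}


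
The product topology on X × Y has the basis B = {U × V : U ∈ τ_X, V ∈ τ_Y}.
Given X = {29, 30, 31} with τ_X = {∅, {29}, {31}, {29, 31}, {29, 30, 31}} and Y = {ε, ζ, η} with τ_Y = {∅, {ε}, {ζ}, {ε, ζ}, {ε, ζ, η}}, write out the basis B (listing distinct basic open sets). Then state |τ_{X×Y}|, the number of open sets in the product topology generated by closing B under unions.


Basis B = {∅ × ∅, {29} × {ε}, {29} × {ζ}, {31} × {ε}, {31} × {ζ}, {29} × {ε, ζ}, {29, 31} × {ε}, {29, 31} × {ζ}, {31} × {ε, ζ}, {29} × {ε, ζ, η}, {29, 30, 31} × {ε}, {29, 30, 31} × {ζ}, {31} × {ε, ζ, η}, {29, 31} × {ε, ζ}, {29, 31} × {ε, ζ, η}, {29, 30, 31} × {ε, ζ}, {29, 30, 31} × {ε, ζ, η}}; |τ_{X×Y}| = 48.

Enumerate products U × V with U ∈ τ_X, V ∈ τ_Y (deduplicated):
  ∅ × ∅ = {} (∅)
  {29} × {ε} = {(29,ε)}
  {29} × {ζ} = {(29,ζ)}
  {31} × {ε} = {(31,ε)}
  {31} × {ζ} = {(31,ζ)}
  {29} × {ε, ζ} = {(29,ε), (29,ζ)}
  {29, 31} × {ε} = {(29,ε), (31,ε)}
  {29, 31} × {ζ} = {(29,ζ), (31,ζ)}
  {31} × {ε, ζ} = {(31,ε), (31,ζ)}
  {29} × {ε, ζ, η} = {(29,ε), (29,ζ), (29,η)}
  {29, 30, 31} × {ε} = {(29,ε), (30,ε), (31,ε)}
  {29, 30, 31} × {ζ} = {(29,ζ), (30,ζ), (31,ζ)}
  {31} × {ε, ζ, η} = {(31,ε), (31,ζ), (31,η)}
  {29, 31} × {ε, ζ} = {(29,ε), (29,ζ), (31,ε), (31,ζ)}
  {29, 31} × {ε, ζ, η} = {(29,ε), (29,ζ), (29,η), (31,ε), (31,ζ), (31,η)}
  {29, 30, 31} × {ε, ζ} = {(29,ε), (29,ζ), (30,ε), (30,ζ), (31,ε), (31,ζ)}
  {29, 30, 31} × {ε, ζ, η} = {(29,ε), (29,ζ), (29,η), (30,ε), (30,ζ), (30,η), (31,ε), (31,ζ), (31,η)}
These 17 distinct sets form the basis B.
Close under arbitrary unions to get τ_{X×Y}; counting gives |τ_{X×Y}| = 48.


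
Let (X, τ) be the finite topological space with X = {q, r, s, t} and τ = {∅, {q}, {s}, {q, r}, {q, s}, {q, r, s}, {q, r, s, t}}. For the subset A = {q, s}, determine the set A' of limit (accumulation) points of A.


A' = {r, t}

For each x ∈ X, list the open sets U ∈ τ with x ∈ U, then check whether U ∩ (A ∖ {x}) ≠ ∅ for every such U.
  x = q: open {q} ∋ x has {q} ∩ (A ∖ {q}) = ∅, so x is NOT a limit point.
  x = r: opens ∋ x are {q, r}, {q, r, s}, {q, r, s, t}; each meets A ∖ {r}, so x IS a limit point.
  x = s: open {s} ∋ x has {s} ∩ (A ∖ {s}) = ∅, so x is NOT a limit point.
  x = t: opens ∋ x are {q, r, s, t}; each meets A ∖ {t}, so x IS a limit point.
Collecting: A' = {r, t}.


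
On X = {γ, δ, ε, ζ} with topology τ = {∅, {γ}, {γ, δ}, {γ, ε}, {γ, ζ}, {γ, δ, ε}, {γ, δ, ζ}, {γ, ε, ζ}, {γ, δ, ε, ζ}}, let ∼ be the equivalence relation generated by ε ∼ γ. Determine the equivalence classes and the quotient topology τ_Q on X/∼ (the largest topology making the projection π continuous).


X/∼ = {[γ=ε], [δ], [ζ]}; |τ_Q| = 5.

Equivalence classes: [γ=ε], [δ], [ζ].
Quotient map π: X → X/∼ sends γ ↦ [γ=ε], δ ↦ [δ], ε ↦ [γ=ε], ζ ↦ [ζ].
For each subset V ⊆ X/∼, compute π^{-1}(V) ⊆ X and check whether π^{-1}(V) ∈ τ. V is open in τ_Q iff π^{-1}(V) ∈ τ.
  V = {}: π^{-1}(V) = ∅ ∈ τ ✓.
  V = {[γ=ε]}: π^{-1}(V) = {γ, ε} ∈ τ ✓.
  V = {[δ]}: π^{-1}(V) = {δ} ∉ τ ✗.
  V = {[γ=ε], [δ]}: π^{-1}(V) = {γ, δ, ε} ∈ τ ✓.
  V = {[ζ]}: π^{-1}(V) = {ζ} ∉ τ ✗.
  V = {[γ=ε], [ζ]}: π^{-1}(V) = {γ, ε, ζ} ∈ τ ✓.
  V = {[δ], [ζ]}: π^{-1}(V) = {δ, ζ} ∉ τ ✗.
  V = {[γ=ε], [δ], [ζ]}: π^{-1}(V) = {γ, δ, ε, ζ} ∈ τ ✓.
Open sets in the quotient: τ_Q = {{}, {[γ=ε]}, {[γ=ε], [δ]}, {[γ=ε], [ζ]}, {[γ=ε], [δ], [ζ]}} (5 elements).


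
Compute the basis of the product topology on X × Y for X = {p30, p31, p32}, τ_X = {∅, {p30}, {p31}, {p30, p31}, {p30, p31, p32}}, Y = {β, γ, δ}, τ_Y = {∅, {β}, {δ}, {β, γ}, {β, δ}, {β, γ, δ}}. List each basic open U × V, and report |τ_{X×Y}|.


Basis B = {∅ × ∅, {p30} × {β}, {p30} × {δ}, {p31} × {β}, {p31} × {δ}, {p30} × {β, γ}, {p30} × {β, δ}, {p30, p31} × {β}, {p30, p31} × {δ}, {p31} × {β, γ}, {p31} × {β, δ}, {p30} × {β, γ, δ}, {p30, p31, p32} × {β}, {p30, p31, p32} × {δ}, {p31} × {β, γ, δ}, {p30, p31} × {β, γ}, {p30, p31} × {β, δ}, {p30, p31} × {β, γ, δ}, {p30, p31, p32} × {β, γ}, {p30, p31, p32} × {β, δ}, {p30, p31, p32} × {β, γ, δ}}; |τ_{X×Y}| = 70.

Enumerate products U × V with U ∈ τ_X, V ∈ τ_Y (deduplicated):
  ∅ × ∅ = {} (∅)
  {p30} × {β} = {(p30,β)}
  {p30} × {δ} = {(p30,δ)}
  {p31} × {β} = {(p31,β)}
  {p31} × {δ} = {(p31,δ)}
  {p30} × {β, γ} = {(p30,β), (p30,γ)}
  {p30} × {β, δ} = {(p30,β), (p30,δ)}
  {p30, p31} × {β} = {(p30,β), (p31,β)}
  {p30, p31} × {δ} = {(p30,δ), (p31,δ)}
  {p31} × {β, γ} = {(p31,β), (p31,γ)}
  {p31} × {β, δ} = {(p31,β), (p31,δ)}
  {p30} × {β, γ, δ} = {(p30,β), (p30,γ), (p30,δ)}
  {p30, p31, p32} × {β} = {(p30,β), (p31,β), (p32,β)}
  {p30, p31, p32} × {δ} = {(p30,δ), (p31,δ), (p32,δ)}
  {p31} × {β, γ, δ} = {(p31,β), (p31,γ), (p31,δ)}
  {p30, p31} × {β, γ} = {(p30,β), (p30,γ), (p31,β), (p31,γ)}
  {p30, p31} × {β, δ} = {(p30,β), (p30,δ), (p31,β), (p31,δ)}
  {p30, p31} × {β, γ, δ} = {(p30,β), (p30,γ), (p30,δ), (p31,β), (p31,γ), (p31,δ)}
  {p30, p31, p32} × {β, γ} = {(p30,β), (p30,γ), (p31,β), (p31,γ), (p32,β), (p32,γ)}
  {p30, p31, p32} × {β, δ} = {(p30,β), (p30,δ), (p31,β), (p31,δ), (p32,β), (p32,δ)}
  {p30, p31, p32} × {β, γ, δ} = {(p30,β), (p30,γ), (p30,δ), (p31,β), (p31,γ), (p31,δ), (p32,β), (p32,γ), (p32,δ)}
These 21 distinct sets form the basis B.
Close under arbitrary unions to get τ_{X×Y}; counting gives |τ_{X×Y}| = 70.


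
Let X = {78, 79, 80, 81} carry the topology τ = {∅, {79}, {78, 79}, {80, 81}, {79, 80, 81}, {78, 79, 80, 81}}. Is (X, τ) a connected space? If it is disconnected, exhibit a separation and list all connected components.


(X, τ) is disconnected; components = [{78, 79}, {80, 81}].

Find clopen sets (U ∈ τ with X ∖ U ∈ τ):
  U = ∅, X ∖ U = {78, 79, 80, 81} — both open, so U is clopen.
  U = {78, 79}, X ∖ U = {80, 81} — both open, so U is clopen.
  U = {80, 81}, X ∖ U = {78, 79} — both open, so U is clopen.
  U = {78, 79, 80, 81}, X ∖ U = ∅ — both open, so U is clopen.
Nontrivial clopen(s) exist: e.g. {78, 79}. So (X, τ) is disconnected.
Compute connected components by grouping points that agree on all clopens:
  component: {78, 79}
  component: {80, 81}


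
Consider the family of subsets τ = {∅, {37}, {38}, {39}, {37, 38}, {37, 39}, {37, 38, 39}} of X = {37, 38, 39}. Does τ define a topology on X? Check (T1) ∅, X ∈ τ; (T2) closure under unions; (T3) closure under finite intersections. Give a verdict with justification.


τ is NOT a topology on X.

Axiom (T1): ∅ ∈ τ? Yes; X ∈ τ? Yes.
Axiom (T2/T3): check pairwise unions and intersections of members of τ.
Counterexample for (T2): {38} ∪ {39} = {38, 39} ∉ τ. Therefore τ is NOT a topology.


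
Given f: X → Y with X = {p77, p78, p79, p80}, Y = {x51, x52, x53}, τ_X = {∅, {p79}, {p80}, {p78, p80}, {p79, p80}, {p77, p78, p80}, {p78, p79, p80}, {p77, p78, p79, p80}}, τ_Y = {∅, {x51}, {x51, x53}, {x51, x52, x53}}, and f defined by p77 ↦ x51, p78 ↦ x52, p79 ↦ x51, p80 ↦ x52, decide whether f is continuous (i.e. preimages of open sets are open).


f is NOT continuous.

Compute f^{-1}(U) for each U ∈ τ_Y:
  U = ∅: f^{-1}(U) = ∅ ∈ τ_X ✓.
  U = {x51}: f^{-1}(U) = {p77, p79} ∉ τ_X ✗.
  U = {x51, x53}: f^{-1}(U) = {p77, p79} ∉ τ_X ✗.
  U = {x51, x52, x53}: f^{-1}(U) = {p77, p78, p79, p80} ∈ τ_X ✓.
Found U = {x51} with f^{-1}(U) = {p77, p79} not in τ_X. Therefore f is NOT continuous.


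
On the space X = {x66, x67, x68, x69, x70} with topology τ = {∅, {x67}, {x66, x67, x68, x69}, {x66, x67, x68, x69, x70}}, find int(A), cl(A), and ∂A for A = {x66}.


int(A) = ∅, cl(A) = {x66, x68, x69, x70}, ∂A = {x66, x68, x69, x70}.

Closed sets in (X, τ) are complements of opens:
  closed(X, τ) = {∅, {x70}, {x66, x68, x69, x70}, {x66, x67, x68, x69, x70}}.
int(A) = ⋃ {U ∈ τ : U ⊆ A}. Opens contained in A: ∅.
Taking the union of these: int(A) = ∅.
cl(A) = ⋂ {C closed : A ⊆ C}. Closed sets containing A: {x66, x68, x69, x70}, {x66, x67, x68, x69, x70}.
Intersecting these: cl(A) = {x66, x68, x69, x70}.
∂A = cl(A) ∖ int(A) = {x66, x68, x69, x70} ∖ ∅ = {x66, x68, x69, x70}.


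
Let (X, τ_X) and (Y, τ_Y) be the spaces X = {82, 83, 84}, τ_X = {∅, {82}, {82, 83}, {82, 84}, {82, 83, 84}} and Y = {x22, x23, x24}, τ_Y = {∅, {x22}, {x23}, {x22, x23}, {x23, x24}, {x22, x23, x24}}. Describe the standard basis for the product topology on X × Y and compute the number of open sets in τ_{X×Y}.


Basis B = {∅ × ∅, {82} × {x22}, {82} × {x23}, {82} × {x22, x23}, {82, 83} × {x22}, {82, 84} × {x22}, {82} × {x23, x24}, {82, 83} × {x23}, {82, 84} × {x23}, {82} × {x22, x23, x24}, {82, 83, 84} × {x22}, {82, 83, 84} × {x23}, {82, 83} × {x22, x23}, {82, 84} × {x22, x23}, {82, 83} × {x23, x24}, {82, 84} × {x23, x24}, {82, 83} × {x22, x23, x24}, {82, 84} × {x22, x23, x24}, {82, 83, 84} × {x22, x23}, {82, 83, 84} × {x23, x24}, {82, 83, 84} × {x22, x23, x24}}; |τ_{X×Y}| = 70.

Enumerate products U × V with U ∈ τ_X, V ∈ τ_Y (deduplicated):
  ∅ × ∅ = {} (∅)
  {82} × {x22} = {(82,x22)}
  {82} × {x23} = {(82,x23)}
  {82} × {x22, x23} = {(82,x22), (82,x23)}
  {82, 83} × {x22} = {(82,x22), (83,x22)}
  {82, 84} × {x22} = {(82,x22), (84,x22)}
  {82} × {x23, x24} = {(82,x23), (82,x24)}
  {82, 83} × {x23} = {(82,x23), (83,x23)}
  {82, 84} × {x23} = {(82,x23), (84,x23)}
  {82} × {x22, x23, x24} = {(82,x22), (82,x23), (82,x24)}
  {82, 83, 84} × {x22} = {(82,x22), (83,x22), (84,x22)}
  {82, 83, 84} × {x23} = {(82,x23), (83,x23), (84,x23)}
  {82, 83} × {x22, x23} = {(82,x22), (82,x23), (83,x22), (83,x23)}
  {82, 84} × {x22, x23} = {(82,x22), (82,x23), (84,x22), (84,x23)}
  {82, 83} × {x23, x24} = {(82,x23), (82,x24), (83,x23), (83,x24)}
  {82, 84} × {x23, x24} = {(82,x23), (82,x24), (84,x23), (84,x24)}
  {82, 83} × {x22, x23, x24} = {(82,x22), (82,x23), (82,x24), (83,x22), (83,x23), (83,x24)}
  {82, 84} × {x22, x23, x24} = {(82,x22), (82,x23), (82,x24), (84,x22), (84,x23), (84,x24)}
  {82, 83, 84} × {x22, x23} = {(82,x22), (82,x23), (83,x22), (83,x23), (84,x22), (84,x23)}
  {82, 83, 84} × {x23, x24} = {(82,x23), (82,x24), (83,x23), (83,x24), (84,x23), (84,x24)}
  {82, 83, 84} × {x22, x23, x24} = {(82,x22), (82,x23), (82,x24), (83,x22), (83,x23), (83,x24), (84,x22), (84,x23), (84,x24)}
These 21 distinct sets form the basis B.
Close under arbitrary unions to get τ_{X×Y}; counting gives |τ_{X×Y}| = 70.


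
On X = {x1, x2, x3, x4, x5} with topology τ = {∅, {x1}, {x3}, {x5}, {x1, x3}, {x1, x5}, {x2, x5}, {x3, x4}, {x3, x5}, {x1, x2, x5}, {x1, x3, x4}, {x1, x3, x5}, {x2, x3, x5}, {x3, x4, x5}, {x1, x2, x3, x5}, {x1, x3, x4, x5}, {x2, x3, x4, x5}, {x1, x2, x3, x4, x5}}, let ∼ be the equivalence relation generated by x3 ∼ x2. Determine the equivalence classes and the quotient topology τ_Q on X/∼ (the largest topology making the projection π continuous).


X/∼ = {[x1], [x2=x3], [x4], [x5]}; |τ_Q| = 8.

Equivalence classes: [x1], [x2=x3], [x4], [x5].
Quotient map π: X → X/∼ sends x1 ↦ [x1], x2 ↦ [x2=x3], x3 ↦ [x2=x3], x4 ↦ [x4], x5 ↦ [x5].
For each subset V ⊆ X/∼, compute π^{-1}(V) ⊆ X and check whether π^{-1}(V) ∈ τ. V is open in τ_Q iff π^{-1}(V) ∈ τ.
  V = {}: π^{-1}(V) = ∅ ∈ τ ✓.
  V = {[x1]}: π^{-1}(V) = {x1} ∈ τ ✓.
  V = {[x2=x3]}: π^{-1}(V) = {x2, x3} ∉ τ ✗.
  V = {[x1], [x2=x3]}: π^{-1}(V) = {x1, x2, x3} ∉ τ ✗.
  V = {[x4]}: π^{-1}(V) = {x4} ∉ τ ✗.
  V = {[x1], [x4]}: π^{-1}(V) = {x1, x4} ∉ τ ✗.
  V = {[x2=x3], [x4]}: π^{-1}(V) = {x2, x3, x4} ∉ τ ✗.
  V = {[x1], [x2=x3], [x4]}: π^{-1}(V) = {x1, x2, x3, x4} ∉ τ ✗.
  V = {[x5]}: π^{-1}(V) = {x5} ∈ τ ✓.
  V = {[x1], [x5]}: π^{-1}(V) = {x1, x5} ∈ τ ✓.
  V = {[x2=x3], [x5]}: π^{-1}(V) = {x2, x3, x5} ∈ τ ✓.
  V = {[x1], [x2=x3], [x5]}: π^{-1}(V) = {x1, x2, x3, x5} ∈ τ ✓.
  V = {[x4], [x5]}: π^{-1}(V) = {x4, x5} ∉ τ ✗.
  V = {[x1], [x4], [x5]}: π^{-1}(V) = {x1, x4, x5} ∉ τ ✗.
  V = {[x2=x3], [x4], [x5]}: π^{-1}(V) = {x2, x3, x4, x5} ∈ τ ✓.
  V = {[x1], [x2=x3], [x4], [x5]}: π^{-1}(V) = {x1, x2, x3, x4, x5} ∈ τ ✓.
Open sets in the quotient: τ_Q = {{}, {[x1]}, {[x5]}, {[x1], [x5]}, {[x2=x3], [x5]}, {[x1], [x2=x3], [x5]}, {[x2=x3], [x4], [x5]}, {[x1], [x2=x3], [x4], [x5]}} (8 elements).


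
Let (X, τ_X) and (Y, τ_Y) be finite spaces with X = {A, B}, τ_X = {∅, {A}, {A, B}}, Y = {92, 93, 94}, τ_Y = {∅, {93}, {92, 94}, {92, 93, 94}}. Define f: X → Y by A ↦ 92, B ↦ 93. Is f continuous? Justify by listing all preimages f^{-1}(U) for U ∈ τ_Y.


f is NOT continuous.

Compute f^{-1}(U) for each U ∈ τ_Y:
  U = ∅: f^{-1}(U) = ∅ ∈ τ_X ✓.
  U = {93}: f^{-1}(U) = {B} ∉ τ_X ✗.
  U = {92, 94}: f^{-1}(U) = {A} ∈ τ_X ✓.
  U = {92, 93, 94}: f^{-1}(U) = {A, B} ∈ τ_X ✓.
Found U = {93} with f^{-1}(U) = {B} not in τ_X. Therefore f is NOT continuous.


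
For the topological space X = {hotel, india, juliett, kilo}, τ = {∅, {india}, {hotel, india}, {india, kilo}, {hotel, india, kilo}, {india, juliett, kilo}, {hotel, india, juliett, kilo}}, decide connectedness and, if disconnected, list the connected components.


(X, τ) is connected.

Find clopen sets (U ∈ τ with X ∖ U ∈ τ):
  U = ∅, X ∖ U = {hotel, india, juliett, kilo} — both open, so U is clopen.
  U = {hotel, india, juliett, kilo}, X ∖ U = ∅ — both open, so U is clopen.
Only trivial clopens (∅ and X) exist, so (X, τ) is connected.
Compute connected components by grouping points that agree on all clopens:
  component: {hotel, india, juliett, kilo}


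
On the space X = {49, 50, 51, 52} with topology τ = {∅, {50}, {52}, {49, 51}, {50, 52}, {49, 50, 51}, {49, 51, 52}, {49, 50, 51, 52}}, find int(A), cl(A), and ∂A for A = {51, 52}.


int(A) = {52}, cl(A) = {49, 51, 52}, ∂A = {49, 51}.

Closed sets in (X, τ) are complements of opens:
  closed(X, τ) = {∅, {50}, {52}, {49, 51}, {50, 52}, {49, 50, 51}, {49, 51, 52}, {49, 50, 51, 52}}.
int(A) = ⋃ {U ∈ τ : U ⊆ A}. Opens contained in A: ∅, {52}.
Taking the union of these: int(A) = {52}.
cl(A) = ⋂ {C closed : A ⊆ C}. Closed sets containing A: {49, 51, 52}, {49, 50, 51, 52}.
Intersecting these: cl(A) = {49, 51, 52}.
∂A = cl(A) ∖ int(A) = {49, 51, 52} ∖ {52} = {49, 51}.


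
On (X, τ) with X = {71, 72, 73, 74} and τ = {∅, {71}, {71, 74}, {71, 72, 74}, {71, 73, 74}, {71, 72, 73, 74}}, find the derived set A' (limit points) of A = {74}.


A' = {72, 73}

For each x ∈ X, list the open sets U ∈ τ with x ∈ U, then check whether U ∩ (A ∖ {x}) ≠ ∅ for every such U.
  x = 71: open {71} ∋ x has {71} ∩ (A ∖ {71}) = ∅, so x is NOT a limit point.
  x = 72: opens ∋ x are {71, 72, 74}, {71, 72, 73, 74}; each meets A ∖ {72}, so x IS a limit point.
  x = 73: opens ∋ x are {71, 73, 74}, {71, 72, 73, 74}; each meets A ∖ {73}, so x IS a limit point.
  x = 74: open {71, 74} ∋ x has {71, 74} ∩ (A ∖ {74}) = ∅, so x is NOT a limit point.
Collecting: A' = {72, 73}.


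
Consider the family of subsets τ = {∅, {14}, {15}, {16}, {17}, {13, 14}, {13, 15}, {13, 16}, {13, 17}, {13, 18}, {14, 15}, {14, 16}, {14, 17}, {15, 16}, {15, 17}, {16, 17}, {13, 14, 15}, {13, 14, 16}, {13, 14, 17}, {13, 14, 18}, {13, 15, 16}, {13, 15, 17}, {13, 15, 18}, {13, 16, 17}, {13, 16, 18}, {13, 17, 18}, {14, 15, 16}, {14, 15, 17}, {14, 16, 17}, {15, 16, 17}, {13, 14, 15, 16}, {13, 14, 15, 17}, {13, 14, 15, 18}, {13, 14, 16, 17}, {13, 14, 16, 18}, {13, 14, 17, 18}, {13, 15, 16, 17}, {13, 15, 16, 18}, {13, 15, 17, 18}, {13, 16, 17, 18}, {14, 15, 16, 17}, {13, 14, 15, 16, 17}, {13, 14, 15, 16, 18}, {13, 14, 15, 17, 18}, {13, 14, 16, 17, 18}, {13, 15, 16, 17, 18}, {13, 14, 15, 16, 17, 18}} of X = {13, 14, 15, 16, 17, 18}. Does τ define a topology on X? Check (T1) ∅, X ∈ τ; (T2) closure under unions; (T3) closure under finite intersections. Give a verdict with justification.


τ is NOT a topology on X.

Axiom (T1): ∅ ∈ τ? Yes; X ∈ τ? Yes.
Axiom (T2/T3): check pairwise unions and intersections of members of τ.
Counterexample for (T3): {13, 14} ∩ {13, 15} = {13} ∉ τ. Therefore τ is NOT a topology.


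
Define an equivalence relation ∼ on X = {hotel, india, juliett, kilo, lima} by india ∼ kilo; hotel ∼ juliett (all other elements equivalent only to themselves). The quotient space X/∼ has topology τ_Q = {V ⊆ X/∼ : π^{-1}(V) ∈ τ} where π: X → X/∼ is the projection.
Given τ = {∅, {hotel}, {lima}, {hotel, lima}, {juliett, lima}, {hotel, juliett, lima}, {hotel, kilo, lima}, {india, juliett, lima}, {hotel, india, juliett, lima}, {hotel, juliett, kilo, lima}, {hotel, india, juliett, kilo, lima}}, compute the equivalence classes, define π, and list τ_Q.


X/∼ = {[hotel=juliett], [india=kilo], [lima]}; |τ_Q| = 4.

Equivalence classes: [hotel=juliett], [india=kilo], [lima].
Quotient map π: X → X/∼ sends hotel ↦ [hotel=juliett], india ↦ [india=kilo], juliett ↦ [hotel=juliett], kilo ↦ [india=kilo], lima ↦ [lima].
For each subset V ⊆ X/∼, compute π^{-1}(V) ⊆ X and check whether π^{-1}(V) ∈ τ. V is open in τ_Q iff π^{-1}(V) ∈ τ.
  V = {}: π^{-1}(V) = ∅ ∈ τ ✓.
  V = {[hotel=juliett]}: π^{-1}(V) = {hotel, juliett} ∉ τ ✗.
  V = {[india=kilo]}: π^{-1}(V) = {india, kilo} ∉ τ ✗.
  V = {[hotel=juliett], [india=kilo]}: π^{-1}(V) = {hotel, india, juliett, kilo} ∉ τ ✗.
  V = {[lima]}: π^{-1}(V) = {lima} ∈ τ ✓.
  V = {[hotel=juliett], [lima]}: π^{-1}(V) = {hotel, juliett, lima} ∈ τ ✓.
  V = {[india=kilo], [lima]}: π^{-1}(V) = {india, kilo, lima} ∉ τ ✗.
  V = {[hotel=juliett], [india=kilo], [lima]}: π^{-1}(V) = {hotel, india, juliett, kilo, lima} ∈ τ ✓.
Open sets in the quotient: τ_Q = {{}, {[lima]}, {[hotel=juliett], [lima]}, {[hotel=juliett], [india=kilo], [lima]}} (4 elements).


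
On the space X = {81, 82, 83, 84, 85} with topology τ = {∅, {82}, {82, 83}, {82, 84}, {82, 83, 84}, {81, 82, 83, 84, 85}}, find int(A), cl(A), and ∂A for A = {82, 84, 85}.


int(A) = {82, 84}, cl(A) = {81, 82, 83, 84, 85}, ∂A = {81, 83, 85}.

Closed sets in (X, τ) are complements of opens:
  closed(X, τ) = {∅, {81, 85}, {81, 83, 85}, {81, 84, 85}, {81, 83, 84, 85}, {81, 82, 83, 84, 85}}.
int(A) = ⋃ {U ∈ τ : U ⊆ A}. Opens contained in A: ∅, {82}, {82, 84}.
Taking the union of these: int(A) = {82, 84}.
cl(A) = ⋂ {C closed : A ⊆ C}. Closed sets containing A: {81, 82, 83, 84, 85}.
Intersecting these: cl(A) = {81, 82, 83, 84, 85}.
∂A = cl(A) ∖ int(A) = {81, 82, 83, 84, 85} ∖ {82, 84} = {81, 83, 85}.


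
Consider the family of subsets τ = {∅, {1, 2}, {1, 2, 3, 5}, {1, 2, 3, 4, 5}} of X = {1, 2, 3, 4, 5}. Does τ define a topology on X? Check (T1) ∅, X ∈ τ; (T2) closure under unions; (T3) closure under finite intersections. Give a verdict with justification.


τ IS a topology on X.

Axiom (T1): ∅ ∈ τ? Yes; X ∈ τ? Yes.
Axiom (T2/T3): check pairwise unions and intersections of members of τ.
All pairwise intersections and unions checked — each lies in τ. Therefore τ satisfies (T1), (T2), (T3): it IS a topology on X.


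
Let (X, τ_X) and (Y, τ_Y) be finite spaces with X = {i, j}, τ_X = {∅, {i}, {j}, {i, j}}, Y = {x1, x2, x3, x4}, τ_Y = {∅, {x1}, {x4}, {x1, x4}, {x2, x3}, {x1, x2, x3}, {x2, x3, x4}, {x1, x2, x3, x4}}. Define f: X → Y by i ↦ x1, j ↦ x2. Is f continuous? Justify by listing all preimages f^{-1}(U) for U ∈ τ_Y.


f IS continuous.

Compute f^{-1}(U) for each U ∈ τ_Y:
  U = ∅: f^{-1}(U) = ∅ ∈ τ_X ✓.
  U = {x1}: f^{-1}(U) = {i} ∈ τ_X ✓.
  U = {x4}: f^{-1}(U) = ∅ ∈ τ_X ✓.
  U = {x1, x4}: f^{-1}(U) = {i} ∈ τ_X ✓.
  U = {x2, x3}: f^{-1}(U) = {j} ∈ τ_X ✓.
  U = {x1, x2, x3}: f^{-1}(U) = {i, j} ∈ τ_X ✓.
  U = {x2, x3, x4}: f^{-1}(U) = {j} ∈ τ_X ✓.
  U = {x1, x2, x3, x4}: f^{-1}(U) = {i, j} ∈ τ_X ✓.
Every preimage lies in τ_X, so f IS continuous.


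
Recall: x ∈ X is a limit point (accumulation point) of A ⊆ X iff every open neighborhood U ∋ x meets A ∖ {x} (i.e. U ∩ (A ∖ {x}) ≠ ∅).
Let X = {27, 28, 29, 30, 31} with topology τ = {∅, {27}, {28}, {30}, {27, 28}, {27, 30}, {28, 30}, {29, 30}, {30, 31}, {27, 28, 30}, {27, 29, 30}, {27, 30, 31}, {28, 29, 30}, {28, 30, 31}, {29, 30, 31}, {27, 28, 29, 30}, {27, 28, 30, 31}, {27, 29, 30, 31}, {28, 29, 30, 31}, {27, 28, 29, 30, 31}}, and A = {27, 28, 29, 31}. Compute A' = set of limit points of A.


A' = ∅

For each x ∈ X, list the open sets U ∈ τ with x ∈ U, then check whether U ∩ (A ∖ {x}) ≠ ∅ for every such U.
  x = 27: open {27} ∋ x has {27} ∩ (A ∖ {27}) = ∅, so x is NOT a limit point.
  x = 28: open {28} ∋ x has {28} ∩ (A ∖ {28}) = ∅, so x is NOT a limit point.
  x = 29: open {29, 30} ∋ x has {29, 30} ∩ (A ∖ {29}) = ∅, so x is NOT a limit point.
  x = 30: open {30} ∋ x has {30} ∩ (A ∖ {30}) = ∅, so x is NOT a limit point.
  x = 31: open {30, 31} ∋ x has {30, 31} ∩ (A ∖ {31}) = ∅, so x is NOT a limit point.
Collecting: A' = ∅.


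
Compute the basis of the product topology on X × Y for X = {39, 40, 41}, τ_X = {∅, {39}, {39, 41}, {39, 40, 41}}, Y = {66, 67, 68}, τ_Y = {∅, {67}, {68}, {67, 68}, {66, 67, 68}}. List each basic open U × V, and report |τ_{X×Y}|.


Basis B = {∅ × ∅, {39} × {67}, {39} × {68}, {39} × {67, 68}, {39, 41} × {67}, {39, 41} × {68}, {39} × {66, 67, 68}, {39, 40, 41} × {67}, {39, 40, 41} × {68}, {39, 41} × {67, 68}, {39, 41} × {66, 67, 68}, {39, 40, 41} × {67, 68}, {39, 40, 41} × {66, 67, 68}}; |τ_{X×Y}| = 30.

Enumerate products U × V with U ∈ τ_X, V ∈ τ_Y (deduplicated):
  ∅ × ∅ = {} (∅)
  {39} × {67} = {(39,67)}
  {39} × {68} = {(39,68)}
  {39} × {67, 68} = {(39,67), (39,68)}
  {39, 41} × {67} = {(39,67), (41,67)}
  {39, 41} × {68} = {(39,68), (41,68)}
  {39} × {66, 67, 68} = {(39,66), (39,67), (39,68)}
  {39, 40, 41} × {67} = {(39,67), (40,67), (41,67)}
  {39, 40, 41} × {68} = {(39,68), (40,68), (41,68)}
  {39, 41} × {67, 68} = {(39,67), (39,68), (41,67), (41,68)}
  {39, 41} × {66, 67, 68} = {(39,66), (39,67), (39,68), (41,66), (41,67), (41,68)}
  {39, 40, 41} × {67, 68} = {(39,67), (39,68), (40,67), (40,68), (41,67), (41,68)}
  {39, 40, 41} × {66, 67, 68} = {(39,66), (39,67), (39,68), (40,66), (40,67), (40,68), (41,66), (41,67), (41,68)}
These 13 distinct sets form the basis B.
Close under arbitrary unions to get τ_{X×Y}; counting gives |τ_{X×Y}| = 30.


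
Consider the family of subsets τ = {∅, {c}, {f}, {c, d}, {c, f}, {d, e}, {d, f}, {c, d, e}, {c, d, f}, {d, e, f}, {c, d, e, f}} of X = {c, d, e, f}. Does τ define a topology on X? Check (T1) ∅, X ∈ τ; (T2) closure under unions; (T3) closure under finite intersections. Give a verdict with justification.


τ is NOT a topology on X.

Axiom (T1): ∅ ∈ τ? Yes; X ∈ τ? Yes.
Axiom (T2/T3): check pairwise unions and intersections of members of τ.
Counterexample for (T3): {c, d} ∩ {d, e} = {d} ∉ τ. Therefore τ is NOT a topology.


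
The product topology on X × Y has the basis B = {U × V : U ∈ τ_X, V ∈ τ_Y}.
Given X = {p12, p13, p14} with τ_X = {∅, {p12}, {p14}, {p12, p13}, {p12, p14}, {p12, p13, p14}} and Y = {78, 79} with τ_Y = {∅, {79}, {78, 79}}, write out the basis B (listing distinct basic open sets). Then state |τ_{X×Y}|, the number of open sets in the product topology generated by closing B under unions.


Basis B = {∅ × ∅, {p12} × {79}, {p14} × {79}, {p12} × {78, 79}, {p12, p13} × {79}, {p12, p14} × {79}, {p14} × {78, 79}, {p12, p13, p14} × {79}, {p12, p13} × {78, 79}, {p12, p14} × {78, 79}, {p12, p13, p14} × {78, 79}}; |τ_{X×Y}| = 18.

Enumerate products U × V with U ∈ τ_X, V ∈ τ_Y (deduplicated):
  ∅ × ∅ = {} (∅)
  {p12} × {79} = {(p12,79)}
  {p14} × {79} = {(p14,79)}
  {p12} × {78, 79} = {(p12,78), (p12,79)}
  {p12, p13} × {79} = {(p12,79), (p13,79)}
  {p12, p14} × {79} = {(p12,79), (p14,79)}
  {p14} × {78, 79} = {(p14,78), (p14,79)}
  {p12, p13, p14} × {79} = {(p12,79), (p13,79), (p14,79)}
  {p12, p13} × {78, 79} = {(p12,78), (p12,79), (p13,78), (p13,79)}
  {p12, p14} × {78, 79} = {(p12,78), (p12,79), (p14,78), (p14,79)}
  {p12, p13, p14} × {78, 79} = {(p12,78), (p12,79), (p13,78), (p13,79), (p14,78), (p14,79)}
These 11 distinct sets form the basis B.
Close under arbitrary unions to get τ_{X×Y}; counting gives |τ_{X×Y}| = 18.


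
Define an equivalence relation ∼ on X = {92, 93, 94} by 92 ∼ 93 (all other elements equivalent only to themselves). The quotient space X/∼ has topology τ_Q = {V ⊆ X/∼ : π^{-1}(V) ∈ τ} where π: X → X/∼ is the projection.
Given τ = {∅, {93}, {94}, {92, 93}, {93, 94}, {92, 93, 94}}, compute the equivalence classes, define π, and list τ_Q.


X/∼ = {[92=93], [94]}; |τ_Q| = 4.

Equivalence classes: [92=93], [94].
Quotient map π: X → X/∼ sends 92 ↦ [92=93], 93 ↦ [92=93], 94 ↦ [94].
For each subset V ⊆ X/∼, compute π^{-1}(V) ⊆ X and check whether π^{-1}(V) ∈ τ. V is open in τ_Q iff π^{-1}(V) ∈ τ.
  V = {}: π^{-1}(V) = ∅ ∈ τ ✓.
  V = {[92=93]}: π^{-1}(V) = {92, 93} ∈ τ ✓.
  V = {[94]}: π^{-1}(V) = {94} ∈ τ ✓.
  V = {[92=93], [94]}: π^{-1}(V) = {92, 93, 94} ∈ τ ✓.
Open sets in the quotient: τ_Q = {{}, {[92=93]}, {[94]}, {[92=93], [94]}} (4 elements).


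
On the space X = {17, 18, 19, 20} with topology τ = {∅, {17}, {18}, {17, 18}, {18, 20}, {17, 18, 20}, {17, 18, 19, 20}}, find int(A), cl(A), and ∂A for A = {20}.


int(A) = ∅, cl(A) = {19, 20}, ∂A = {19, 20}.

Closed sets in (X, τ) are complements of opens:
  closed(X, τ) = {∅, {19}, {17, 19}, {19, 20}, {17, 19, 20}, {18, 19, 20}, {17, 18, 19, 20}}.
int(A) = ⋃ {U ∈ τ : U ⊆ A}. Opens contained in A: ∅.
Taking the union of these: int(A) = ∅.
cl(A) = ⋂ {C closed : A ⊆ C}. Closed sets containing A: {19, 20}, {17, 19, 20}, {18, 19, 20}, {17, 18, 19, 20}.
Intersecting these: cl(A) = {19, 20}.
∂A = cl(A) ∖ int(A) = {19, 20} ∖ ∅ = {19, 20}.


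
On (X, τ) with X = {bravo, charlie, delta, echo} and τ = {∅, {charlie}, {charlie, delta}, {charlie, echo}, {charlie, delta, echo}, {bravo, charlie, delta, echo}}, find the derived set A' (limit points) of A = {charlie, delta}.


A' = {bravo, delta, echo}

For each x ∈ X, list the open sets U ∈ τ with x ∈ U, then check whether U ∩ (A ∖ {x}) ≠ ∅ for every such U.
  x = bravo: opens ∋ x are {bravo, charlie, delta, echo}; each meets A ∖ {bravo}, so x IS a limit point.
  x = charlie: open {charlie} ∋ x has {charlie} ∩ (A ∖ {charlie}) = ∅, so x is NOT a limit point.
  x = delta: opens ∋ x are {charlie, delta}, {charlie, delta, echo}, {bravo, charlie, delta, echo}; each meets A ∖ {delta}, so x IS a limit point.
  x = echo: opens ∋ x are {charlie, echo}, {charlie, delta, echo}, {bravo, charlie, delta, echo}; each meets A ∖ {echo}, so x IS a limit point.
Collecting: A' = {bravo, delta, echo}.


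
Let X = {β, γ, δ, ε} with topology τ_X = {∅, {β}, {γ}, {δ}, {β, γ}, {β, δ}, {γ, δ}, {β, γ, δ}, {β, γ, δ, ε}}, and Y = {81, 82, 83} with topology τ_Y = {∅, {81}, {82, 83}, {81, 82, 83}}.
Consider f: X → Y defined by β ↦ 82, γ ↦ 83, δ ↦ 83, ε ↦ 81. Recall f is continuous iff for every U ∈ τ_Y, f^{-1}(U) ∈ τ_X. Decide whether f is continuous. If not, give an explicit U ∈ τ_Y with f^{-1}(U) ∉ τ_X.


f is NOT continuous.

Compute f^{-1}(U) for each U ∈ τ_Y:
  U = ∅: f^{-1}(U) = ∅ ∈ τ_X ✓.
  U = {81}: f^{-1}(U) = {ε} ∉ τ_X ✗.
  U = {82, 83}: f^{-1}(U) = {β, γ, δ} ∈ τ_X ✓.
  U = {81, 82, 83}: f^{-1}(U) = {β, γ, δ, ε} ∈ τ_X ✓.
Found U = {81} with f^{-1}(U) = {ε} not in τ_X. Therefore f is NOT continuous.


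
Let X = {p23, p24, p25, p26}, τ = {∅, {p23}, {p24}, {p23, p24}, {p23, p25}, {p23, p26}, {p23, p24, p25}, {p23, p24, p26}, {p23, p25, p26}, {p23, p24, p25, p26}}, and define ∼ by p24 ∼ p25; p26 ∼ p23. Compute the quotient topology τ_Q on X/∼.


X/∼ = {[p23=p26], [p24=p25]}; |τ_Q| = 3.

Equivalence classes: [p23=p26], [p24=p25].
Quotient map π: X → X/∼ sends p23 ↦ [p23=p26], p24 ↦ [p24=p25], p25 ↦ [p24=p25], p26 ↦ [p23=p26].
For each subset V ⊆ X/∼, compute π^{-1}(V) ⊆ X and check whether π^{-1}(V) ∈ τ. V is open in τ_Q iff π^{-1}(V) ∈ τ.
  V = {}: π^{-1}(V) = ∅ ∈ τ ✓.
  V = {[p23=p26]}: π^{-1}(V) = {p23, p26} ∈ τ ✓.
  V = {[p24=p25]}: π^{-1}(V) = {p24, p25} ∉ τ ✗.
  V = {[p23=p26], [p24=p25]}: π^{-1}(V) = {p23, p24, p25, p26} ∈ τ ✓.
Open sets in the quotient: τ_Q = {{}, {[p23=p26]}, {[p23=p26], [p24=p25]}} (3 elements).


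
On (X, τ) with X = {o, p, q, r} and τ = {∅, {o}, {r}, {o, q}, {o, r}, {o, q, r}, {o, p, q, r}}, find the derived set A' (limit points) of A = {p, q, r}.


A' = {p}

For each x ∈ X, list the open sets U ∈ τ with x ∈ U, then check whether U ∩ (A ∖ {x}) ≠ ∅ for every such U.
  x = o: open {o} ∋ x has {o} ∩ (A ∖ {o}) = ∅, so x is NOT a limit point.
  x = p: opens ∋ x are {o, p, q, r}; each meets A ∖ {p}, so x IS a limit point.
  x = q: open {o, q} ∋ x has {o, q} ∩ (A ∖ {q}) = ∅, so x is NOT a limit point.
  x = r: open {r} ∋ x has {r} ∩ (A ∖ {r}) = ∅, so x is NOT a limit point.
Collecting: A' = {p}.


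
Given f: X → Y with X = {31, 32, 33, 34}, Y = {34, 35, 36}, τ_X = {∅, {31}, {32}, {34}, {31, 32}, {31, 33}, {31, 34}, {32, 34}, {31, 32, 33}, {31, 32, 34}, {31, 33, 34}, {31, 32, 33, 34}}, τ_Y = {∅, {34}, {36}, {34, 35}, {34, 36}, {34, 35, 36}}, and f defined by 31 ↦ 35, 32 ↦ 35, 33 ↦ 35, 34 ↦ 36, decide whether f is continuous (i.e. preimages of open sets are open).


f IS continuous.

Compute f^{-1}(U) for each U ∈ τ_Y:
  U = ∅: f^{-1}(U) = ∅ ∈ τ_X ✓.
  U = {34}: f^{-1}(U) = ∅ ∈ τ_X ✓.
  U = {36}: f^{-1}(U) = {34} ∈ τ_X ✓.
  U = {34, 35}: f^{-1}(U) = {31, 32, 33} ∈ τ_X ✓.
  U = {34, 36}: f^{-1}(U) = {34} ∈ τ_X ✓.
  U = {34, 35, 36}: f^{-1}(U) = {31, 32, 33, 34} ∈ τ_X ✓.
Every preimage lies in τ_X, so f IS continuous.


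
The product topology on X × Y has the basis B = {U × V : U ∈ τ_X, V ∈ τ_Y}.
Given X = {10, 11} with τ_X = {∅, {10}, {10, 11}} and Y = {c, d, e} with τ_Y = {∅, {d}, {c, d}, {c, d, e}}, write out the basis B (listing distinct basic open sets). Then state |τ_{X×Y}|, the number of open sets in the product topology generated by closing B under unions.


Basis B = {∅ × ∅, {10} × {d}, {10} × {c, d}, {10, 11} × {d}, {10} × {c, d, e}, {10, 11} × {c, d}, {10, 11} × {c, d, e}}; |τ_{X×Y}| = 10.

Enumerate products U × V with U ∈ τ_X, V ∈ τ_Y (deduplicated):
  ∅ × ∅ = {} (∅)
  {10} × {d} = {(10,d)}
  {10} × {c, d} = {(10,c), (10,d)}
  {10, 11} × {d} = {(10,d), (11,d)}
  {10} × {c, d, e} = {(10,c), (10,d), (10,e)}
  {10, 11} × {c, d} = {(10,c), (10,d), (11,c), (11,d)}
  {10, 11} × {c, d, e} = {(10,c), (10,d), (10,e), (11,c), (11,d), (11,e)}
These 7 distinct sets form the basis B.
Close under arbitrary unions to get τ_{X×Y}; counting gives |τ_{X×Y}| = 10.


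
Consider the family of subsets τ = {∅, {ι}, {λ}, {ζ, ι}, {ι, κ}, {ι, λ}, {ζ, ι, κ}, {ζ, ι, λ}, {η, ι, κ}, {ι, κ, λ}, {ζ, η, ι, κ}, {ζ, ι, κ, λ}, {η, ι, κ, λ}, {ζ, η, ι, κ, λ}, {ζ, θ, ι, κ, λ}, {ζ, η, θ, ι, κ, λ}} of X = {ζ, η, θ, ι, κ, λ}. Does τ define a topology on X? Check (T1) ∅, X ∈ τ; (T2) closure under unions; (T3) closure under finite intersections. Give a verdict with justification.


τ IS a topology on X.

Axiom (T1): ∅ ∈ τ? Yes; X ∈ τ? Yes.
Axiom (T2/T3): check pairwise unions and intersections of members of τ.
All pairwise intersections and unions checked — each lies in τ. Therefore τ satisfies (T1), (T2), (T3): it IS a topology on X.


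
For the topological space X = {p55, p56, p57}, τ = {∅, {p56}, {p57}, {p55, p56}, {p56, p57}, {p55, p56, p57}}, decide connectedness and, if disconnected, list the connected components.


(X, τ) is disconnected; components = [{p57}, {p55, p56}].

Find clopen sets (U ∈ τ with X ∖ U ∈ τ):
  U = ∅, X ∖ U = {p55, p56, p57} — both open, so U is clopen.
  U = {p57}, X ∖ U = {p55, p56} — both open, so U is clopen.
  U = {p55, p56}, X ∖ U = {p57} — both open, so U is clopen.
  U = {p55, p56, p57}, X ∖ U = ∅ — both open, so U is clopen.
Nontrivial clopen(s) exist: e.g. {p57}. So (X, τ) is disconnected.
Compute connected components by grouping points that agree on all clopens:
  component: {p57}
  component: {p55, p56}


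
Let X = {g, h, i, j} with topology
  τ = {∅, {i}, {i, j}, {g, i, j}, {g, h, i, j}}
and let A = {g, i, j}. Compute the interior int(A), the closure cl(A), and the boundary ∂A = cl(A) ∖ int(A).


int(A) = {g, i, j}, cl(A) = {g, h, i, j}, ∂A = {h}.

Closed sets in (X, τ) are complements of opens:
  closed(X, τ) = {∅, {h}, {g, h}, {g, h, j}, {g, h, i, j}}.
int(A) = ⋃ {U ∈ τ : U ⊆ A}. Opens contained in A: ∅, {i}, {i, j}, {g, i, j}.
Taking the union of these: int(A) = {g, i, j}.
cl(A) = ⋂ {C closed : A ⊆ C}. Closed sets containing A: {g, h, i, j}.
Intersecting these: cl(A) = {g, h, i, j}.
∂A = cl(A) ∖ int(A) = {g, h, i, j} ∖ {g, i, j} = {h}.


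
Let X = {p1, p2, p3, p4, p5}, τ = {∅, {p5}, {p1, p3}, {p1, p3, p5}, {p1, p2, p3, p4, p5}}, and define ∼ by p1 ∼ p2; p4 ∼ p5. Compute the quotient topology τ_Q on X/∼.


X/∼ = {[p1=p2], [p3], [p4=p5]}; |τ_Q| = 2.

Equivalence classes: [p1=p2], [p3], [p4=p5].
Quotient map π: X → X/∼ sends p1 ↦ [p1=p2], p2 ↦ [p1=p2], p3 ↦ [p3], p4 ↦ [p4=p5], p5 ↦ [p4=p5].
For each subset V ⊆ X/∼, compute π^{-1}(V) ⊆ X and check whether π^{-1}(V) ∈ τ. V is open in τ_Q iff π^{-1}(V) ∈ τ.
  V = {}: π^{-1}(V) = ∅ ∈ τ ✓.
  V = {[p1=p2]}: π^{-1}(V) = {p1, p2} ∉ τ ✗.
  V = {[p3]}: π^{-1}(V) = {p3} ∉ τ ✗.
  V = {[p1=p2], [p3]}: π^{-1}(V) = {p1, p2, p3} ∉ τ ✗.
  V = {[p4=p5]}: π^{-1}(V) = {p4, p5} ∉ τ ✗.
  V = {[p1=p2], [p4=p5]}: π^{-1}(V) = {p1, p2, p4, p5} ∉ τ ✗.
  V = {[p3], [p4=p5]}: π^{-1}(V) = {p3, p4, p5} ∉ τ ✗.
  V = {[p1=p2], [p3], [p4=p5]}: π^{-1}(V) = {p1, p2, p3, p4, p5} ∈ τ ✓.
Open sets in the quotient: τ_Q = {{}, {[p1=p2], [p3], [p4=p5]}} (2 elements).


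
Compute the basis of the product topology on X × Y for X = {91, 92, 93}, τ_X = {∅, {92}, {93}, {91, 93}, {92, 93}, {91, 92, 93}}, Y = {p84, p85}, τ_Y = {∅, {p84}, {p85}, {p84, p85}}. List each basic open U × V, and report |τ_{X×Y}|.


Basis B = {∅ × ∅, {92} × {p84}, {92} × {p85}, {93} × {p84}, {93} × {p85}, {91, 93} × {p84}, {91, 93} × {p85}, {92} × {p84, p85}, {92, 93} × {p84}, {92, 93} × {p85}, {93} × {p84, p85}, {91, 92, 93} × {p84}, {91, 92, 93} × {p85}, {91, 93} × {p84, p85}, {92, 93} × {p84, p85}, {91, 92, 93} × {p84, p85}}; |τ_{X×Y}| = 36.

Enumerate products U × V with U ∈ τ_X, V ∈ τ_Y (deduplicated):
  ∅ × ∅ = {} (∅)
  {92} × {p84} = {(92,p84)}
  {92} × {p85} = {(92,p85)}
  {93} × {p84} = {(93,p84)}
  {93} × {p85} = {(93,p85)}
  {91, 93} × {p84} = {(91,p84), (93,p84)}
  {91, 93} × {p85} = {(91,p85), (93,p85)}
  {92} × {p84, p85} = {(92,p84), (92,p85)}
  {92, 93} × {p84} = {(92,p84), (93,p84)}
  {92, 93} × {p85} = {(92,p85), (93,p85)}
  {93} × {p84, p85} = {(93,p84), (93,p85)}
  {91, 92, 93} × {p84} = {(91,p84), (92,p84), (93,p84)}
  {91, 92, 93} × {p85} = {(91,p85), (92,p85), (93,p85)}
  {91, 93} × {p84, p85} = {(91,p84), (91,p85), (93,p84), (93,p85)}
  {92, 93} × {p84, p85} = {(92,p84), (92,p85), (93,p84), (93,p85)}
  {91, 92, 93} × {p84, p85} = {(91,p84), (91,p85), (92,p84), (92,p85), (93,p84), (93,p85)}
These 16 distinct sets form the basis B.
Close under arbitrary unions to get τ_{X×Y}; counting gives |τ_{X×Y}| = 36.


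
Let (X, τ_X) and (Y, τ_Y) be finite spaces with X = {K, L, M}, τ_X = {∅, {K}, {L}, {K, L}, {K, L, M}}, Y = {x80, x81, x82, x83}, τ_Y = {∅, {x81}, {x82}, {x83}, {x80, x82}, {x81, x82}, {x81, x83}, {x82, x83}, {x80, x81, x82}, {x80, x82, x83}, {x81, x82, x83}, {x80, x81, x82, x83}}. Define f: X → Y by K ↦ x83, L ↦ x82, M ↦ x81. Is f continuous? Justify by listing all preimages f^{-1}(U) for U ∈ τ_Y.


f is NOT continuous.

Compute f^{-1}(U) for each U ∈ τ_Y:
  U = ∅: f^{-1}(U) = ∅ ∈ τ_X ✓.
  U = {x81}: f^{-1}(U) = {M} ∉ τ_X ✗.
  U = {x82}: f^{-1}(U) = {L} ∈ τ_X ✓.
  U = {x83}: f^{-1}(U) = {K} ∈ τ_X ✓.
  U = {x80, x82}: f^{-1}(U) = {L} ∈ τ_X ✓.
  U = {x81, x82}: f^{-1}(U) = {L, M} ∉ τ_X ✗.
  U = {x81, x83}: f^{-1}(U) = {K, M} ∉ τ_X ✗.
  U = {x82, x83}: f^{-1}(U) = {K, L} ∈ τ_X ✓.
  U = {x80, x81, x82}: f^{-1}(U) = {L, M} ∉ τ_X ✗.
  U = {x80, x82, x83}: f^{-1}(U) = {K, L} ∈ τ_X ✓.
  U = {x81, x82, x83}: f^{-1}(U) = {K, L, M} ∈ τ_X ✓.
  U = {x80, x81, x82, x83}: f^{-1}(U) = {K, L, M} ∈ τ_X ✓.
Found U = {x81} with f^{-1}(U) = {M} not in τ_X. Therefore f is NOT continuous.
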